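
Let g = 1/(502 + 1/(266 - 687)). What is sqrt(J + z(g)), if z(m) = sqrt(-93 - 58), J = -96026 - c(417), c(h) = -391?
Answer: sqrt(-95635 + I*sqrt(151)) ≈ 0.02 + 309.25*I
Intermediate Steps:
J = -95635 (J = -96026 - 1*(-391) = -96026 + 391 = -95635)
g = 421/211341 (g = 1/(502 + 1/(-421)) = 1/(502 - 1/421) = 1/(211341/421) = 421/211341 ≈ 0.0019920)
z(m) = I*sqrt(151) (z(m) = sqrt(-151) = I*sqrt(151))
sqrt(J + z(g)) = sqrt(-95635 + I*sqrt(151))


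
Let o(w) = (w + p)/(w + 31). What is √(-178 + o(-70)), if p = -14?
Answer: 3*I*√3302/13 ≈ 13.261*I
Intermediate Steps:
o(w) = (-14 + w)/(31 + w) (o(w) = (w - 14)/(w + 31) = (-14 + w)/(31 + w))
√(-178 + o(-70)) = √(-178 + (-14 - 70)/(31 - 70)) = √(-178 - 84/(-39)) = √(-178 - 1/39*(-84)) = √(-178 + 28/13) = √(-2286/13) = 3*I*√3302/13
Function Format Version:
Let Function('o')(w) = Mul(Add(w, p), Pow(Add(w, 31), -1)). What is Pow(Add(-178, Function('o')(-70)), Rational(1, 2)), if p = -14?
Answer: Mul(Rational(3, 13), I, Pow(3302, Rational(1, 2))) ≈ Mul(13.261, I)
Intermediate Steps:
Function('o')(w) = Mul(Pow(Add(31, w), -1), Add(-14, w)) (Function('o')(w) = Mul(Add(w, -14), Pow(Add(w, 31), -1)) = Mul(Add(-14, w), Pow(Add(31, w), -1)) = Mul(Pow(Add(31, w), -1), Add(-14, w)))
Pow(Add(-178, Function('o')(-70)), Rational(1, 2)) = Pow(Add(-178, Mul(Pow(Add(31, -70), -1), Add(-14, -70))), Rational(1, 2)) = Pow(Add(-178, Mul(Pow(-39, -1), -84)), Rational(1, 2)) = Pow(Add(-178, Mul(Rational(-1, 39), -84)), Rational(1, 2)) = Pow(Add(-178, Rational(28, 13)), Rational(1, 2)) = Pow(Rational(-2286, 13), Rational(1, 2)) = Mul(Rational(3, 13), I, Pow(3302, Rational(1, 2)))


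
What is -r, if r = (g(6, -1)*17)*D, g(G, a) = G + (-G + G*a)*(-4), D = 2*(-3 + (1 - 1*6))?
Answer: 14688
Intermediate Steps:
D = -16 (D = 2*(-3 + (1 - 6)) = 2*(-3 - 5) = 2*(-8) = -16)
g(G, a) = 5*G - 4*G*a (g(G, a) = G + (4*G - 4*G*a) = 5*G - 4*G*a)
r = -14688 (r = ((6*(5 - 4*(-1)))*17)*(-16) = ((6*(5 + 4))*17)*(-16) = ((6*9)*17)*(-16) = (54*17)*(-16) = 918*(-16) = -14688)
-r = -1*(-14688) = 14688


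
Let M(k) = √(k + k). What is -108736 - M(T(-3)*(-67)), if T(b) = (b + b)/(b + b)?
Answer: -108736 - I*√134 ≈ -1.0874e+5 - 11.576*I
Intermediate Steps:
T(b) = 1 (T(b) = (2*b)/((2*b)) = (2*b)*(1/(2*b)) = 1)
M(k) = √2*√k (M(k) = √(2*k) = √2*√k)
-108736 - M(T(-3)*(-67)) = -108736 - √2*√(1*(-67)) = -108736 - √2*√(-67) = -108736 - √2*I*√67 = -108736 - I*√134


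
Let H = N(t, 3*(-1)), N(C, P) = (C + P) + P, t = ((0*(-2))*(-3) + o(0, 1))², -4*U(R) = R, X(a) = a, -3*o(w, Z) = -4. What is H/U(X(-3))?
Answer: -152/27 ≈ -5.6296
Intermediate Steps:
o(w, Z) = 4/3 (o(w, Z) = -⅓*(-4) = 4/3)
U(R) = -R/4
t = 16/9 (t = ((0*(-2))*(-3) + 4/3)² = (0*(-3) + 4/3)² = (0 + 4/3)² = (4/3)² = 16/9 ≈ 1.7778)
N(C, P) = C + 2*P
H = -38/9 (H = 16/9 + 2*(3*(-1)) = 16/9 + 2*(-3) = 16/9 - 6 = -38/9 ≈ -4.2222)
H/U(X(-3)) = -38/(9*((-¼*(-3)))) = -38/(9*¾) = -38/9*4/3 = -152/27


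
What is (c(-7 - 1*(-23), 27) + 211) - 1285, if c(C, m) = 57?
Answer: -1017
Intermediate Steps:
(c(-7 - 1*(-23), 27) + 211) - 1285 = (57 + 211) - 1285 = 268 - 1285 = -1017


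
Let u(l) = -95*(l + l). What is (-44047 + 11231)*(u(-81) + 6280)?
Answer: -711122720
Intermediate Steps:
u(l) = -190*l
(-44047 + 11231)*(u(-81) + 6280) = (-44047 + 11231)*(-190*(-81) + 6280) = -32816*(15390 + 6280) = -32816*21670 = -711122720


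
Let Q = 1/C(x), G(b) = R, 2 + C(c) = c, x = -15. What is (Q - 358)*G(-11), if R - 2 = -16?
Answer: 85218/17 ≈ 5012.8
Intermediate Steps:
R = -14 (R = 2 - 16 = -14)
C(c) = -2 + c
G(b) = -14
Q = -1/17 (Q = 1/(-2 - 15) = 1/(-17) = -1/17 ≈ -0.058824)
(Q - 358)*G(-11) = (-1/17 - 358)*(-14) = -6087/17*(-14) = 85218/17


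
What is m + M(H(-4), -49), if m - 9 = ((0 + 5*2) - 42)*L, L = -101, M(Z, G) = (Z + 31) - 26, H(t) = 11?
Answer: 3257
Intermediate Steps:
M(Z, G) = 5 + Z (M(Z, G) = (31 + Z) - 26 = 5 + Z)
m = 3241 (m = 9 + ((0 + 5*2) - 42)*(-101) = 9 + ((0 + 10) - 42)*(-101) = 9 + (10 - 42)*(-101) = 9 - 32*(-101) = 9 + 3232 = 3241)
m + M(H(-4), -49) = 3241 + (5 + 11) = 3241 + 16 = 3257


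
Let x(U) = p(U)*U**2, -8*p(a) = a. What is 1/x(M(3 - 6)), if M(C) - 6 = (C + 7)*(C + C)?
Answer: 1/729 ≈ 0.0013717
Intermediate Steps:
p(a) = -a/8
M(C) = 6 + 2*C*(7 + C) (M(C) = 6 + (C + 7)*(C + C) = 6 + (7 + C)*(2*C) = 6 + 2*C*(7 + C))
x(U) = -U**3/8 (x(U) = (-U/8)*U**2 = -U**3/8)
1/x(M(3 - 6)) = 1/(-(6 + 2*(3 - 6)**2 + 14*(3 - 6))**3/8) = 1/(-(6 + 2*(-3)**2 + 14*(-3))**3/8) = 1/(-(6 + 2*9 - 42)**3/8) = 1/(-(6 + 18 - 42)**3/8) = 1/(-1/8*(-18)**3) = 1/(-1/8*(-5832)) = 1/729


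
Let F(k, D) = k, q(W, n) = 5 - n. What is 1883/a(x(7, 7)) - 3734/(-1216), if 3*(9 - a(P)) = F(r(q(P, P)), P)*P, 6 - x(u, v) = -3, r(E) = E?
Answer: 169153/1824 ≈ 92.737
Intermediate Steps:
x(u, v) = 9 (x(u, v) = 6 - 1*(-3) = 6 + 3 = 9)
a(P) = 9 - P*(5 - P)/3 (a(P) = 9 - (5 - P)*P/3 = 9 - P*(5 - P)/3)
1883/a(x(7, 7)) - 3734/(-1216) = 1883/(9 + (1/3)*9*(-5 + 9)) - 3734/(-1216) = 1883/(9 + (1/3)*9*4) - 3734*(-1/1216) = 1883/(9 + 12) + 1867/608 = 1883/21 + 1867/608 = 1883*(1/21) + 1867/608 = 269/3 + 1867/608 = 169153/1824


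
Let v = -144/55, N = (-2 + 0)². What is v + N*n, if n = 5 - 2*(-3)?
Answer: 2276/55 ≈ 41.382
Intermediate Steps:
n = 11 (n = 5 + 6 = 11)
N = 4 (N = (-2)² = 4)
v = -144/55 (v = -144*1/55 = -144/55 ≈ -2.6182)
v + N*n = -144/55 + 4*11 = -144/55 + 44 = 2276/55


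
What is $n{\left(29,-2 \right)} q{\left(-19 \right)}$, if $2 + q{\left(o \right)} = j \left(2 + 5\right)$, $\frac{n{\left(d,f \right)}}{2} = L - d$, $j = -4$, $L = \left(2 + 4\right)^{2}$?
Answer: $-420$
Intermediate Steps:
$L = 36$ ($L = 6^{2} = 36$)
$n{\left(d,f \right)} = 72 - 2 d$ ($n{\left(d,f \right)} = 2 \left(36 - d\right) = 72 - 2 d$)
$q{\left(o \right)} = -30$ ($q{\left(o \right)} = -2 - 4 \left(2 + 5\right) = -2 - 28 = -30$)
$n{\left(29,-2 \right)} q{\left(-19 \right)} = \left(72 - 58\right) \left(-30\right) = 14 \left(-30\right) = -420$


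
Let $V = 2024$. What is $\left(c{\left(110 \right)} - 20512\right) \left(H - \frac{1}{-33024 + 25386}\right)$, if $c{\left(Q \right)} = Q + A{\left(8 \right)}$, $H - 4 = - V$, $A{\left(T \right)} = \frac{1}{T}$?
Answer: $\frac{839401633395}{20368} \approx 4.1212 \cdot 10^{7}$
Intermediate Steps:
$H = -2020$ ($H = 4 - 2024 = -2020$)
$c{\left(Q \right)} = \frac{1}{8} + Q$ ($c{\left(Q \right)} = Q + \frac{1}{8} = \frac{1}{8} + Q$)
$\left(c{\left(110 \right)} - 20512\right) \left(H - \frac{1}{-33024 + 25386}\right) = \left(\left(\frac{1}{8} + 110\right) - 20512\right) \left(-2020 - \frac{1}{-33024 + 25386}\right) = \left(\frac{881}{8} - 20512\right) \left(-2020 - \frac{1}{-7638}\right) = - \frac{163215 \left(-2020 - - \frac{1}{7638}\right)}{8} = - \frac{163215 \left(-2020 + \frac{1}{7638}\right)}{8} = \left(- \frac{163215}{8}\right) \left(- \frac{15428759}{7638}\right) = \frac{839401633395}{20368}$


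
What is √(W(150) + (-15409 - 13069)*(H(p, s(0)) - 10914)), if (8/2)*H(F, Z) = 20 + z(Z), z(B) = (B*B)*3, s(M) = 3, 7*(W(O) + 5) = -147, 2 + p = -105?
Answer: √1241896998/2 ≈ 17620.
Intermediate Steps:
p = -107 (p = -2 - 105 = -107)
W(O) = -26 (W(O) = -5 + (⅐)*(-147) = -5 - 21 = -26)
z(B) = 3*B² (z(B) = B²*3 = 3*B²)
H(F, Z) = 5 + 3*Z²/4 (H(F, Z) = (20 + 3*Z²)/4 = 5 + 3*Z²/4)
√(W(150) + (-15409 - 13069)*(H(p, s(0)) - 10914)) = √(-26 + (-15409 - 13069)*((5 + (¾)*3²) - 10914)) = √(-26 - 28478*((5 + (¾)*9) - 10914)) = √(-26 - 28478*((5 + 27/4) - 10914)) = √(-26 - 28478*(47/4 - 10914)) = √(-26 - 28478*(-43609/4)) = √(-26 + 620948551/2) = √(620948499/2) = √1241896998/2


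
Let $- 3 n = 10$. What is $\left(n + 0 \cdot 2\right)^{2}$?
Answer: $\frac{100}{9} \approx 11.111$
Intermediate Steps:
$n = - \frac{10}{3}$ ($n = \left(- \frac{1}{3}\right) 10 = - \frac{10}{3} \approx -3.3333$)
$\left(n + 0 \cdot 2\right)^{2} = \left(- \frac{10}{3} + 0 \cdot 2\right)^{2} = \left(- \frac{10}{3} + 0\right)^{2} = \left(- \frac{10}{3}\right)^{2} = \frac{100}{9}$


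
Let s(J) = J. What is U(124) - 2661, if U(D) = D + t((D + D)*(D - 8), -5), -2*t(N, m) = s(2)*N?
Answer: -31305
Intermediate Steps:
t(N, m) = -N
U(D) = D - 2*D*(-8 + D) (U(D) = D - (D + D)*(D - 8) = D - 2*D*(-8 + D))
U(124) - 2661 = 124*(17 - 2*124) - 2661 = 124*(17 - 248) - 2661 = 124*(-231) - 2661 = -28644 - 2661 = -31305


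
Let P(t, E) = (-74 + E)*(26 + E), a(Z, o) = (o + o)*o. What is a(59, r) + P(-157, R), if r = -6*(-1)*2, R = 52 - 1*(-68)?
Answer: 7004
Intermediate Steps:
R = 120 (R = 52 + 68 = 120)
r = 12 (r = 6*2 = 12)
a(Z, o) = 2*o² (a(Z, o) = (2*o)*o = 2*o²)
a(59, r) + P(-157, R) = 2*12² + (-1924 + 120² - 48*120) = 2*144 + (-1924 + 14400 - 5760) = 288 + 6716 = 7004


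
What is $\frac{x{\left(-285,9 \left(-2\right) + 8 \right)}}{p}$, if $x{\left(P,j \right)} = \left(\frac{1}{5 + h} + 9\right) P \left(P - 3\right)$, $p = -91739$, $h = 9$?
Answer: $- \frac{5212080}{642173} \approx -8.1163$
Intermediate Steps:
$x{\left(P,j \right)} = \frac{127 P \left(-3 + P\right)}{14}$ ($x{\left(P,j \right)} = \left(\frac{1}{5 + 9} + 9\right) P \left(P - 3\right) = \left(\frac{1}{14} + 9\right) P \left(-3 + P\right) = \frac{127 P \left(-3 + P\right)}{14}$)
$\frac{x{\left(-285,9 \left(-2\right) + 8 \right)}}{p} = \frac{\frac{127}{14} \left(-285\right) \left(-3 - 285\right)}{-91739} = \frac{127}{14} \left(-285\right) \left(-288\right) \left(- \frac{1}{91739}\right) = \frac{5212080}{7} \left(- \frac{1}{91739}\right) = - \frac{5212080}{642173}$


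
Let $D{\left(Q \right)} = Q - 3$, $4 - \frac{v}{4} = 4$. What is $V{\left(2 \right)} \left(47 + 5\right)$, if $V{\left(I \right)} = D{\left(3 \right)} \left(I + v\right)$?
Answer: $0$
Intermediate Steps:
$v = 0$ ($v = 16 - 16 = 0$)
$D{\left(Q \right)} = -3 + Q$ ($D{\left(Q \right)} = Q - 3 = -3 + Q$)
$V{\left(I \right)} = 0$ ($V{\left(I \right)} = \left(-3 + 3\right) \left(I + 0\right) = 0 I = 0$)
$V{\left(2 \right)} \left(47 + 5\right) = 0 \left(47 + 5\right) = 0 \cdot 52 = 0$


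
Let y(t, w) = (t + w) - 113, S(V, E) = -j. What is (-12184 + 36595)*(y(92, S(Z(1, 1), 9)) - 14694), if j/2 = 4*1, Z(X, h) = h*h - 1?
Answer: -359403153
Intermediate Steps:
Z(X, h) = -1 + h² (Z(X, h) = h² - 1 = -1 + h²)
j = 8 (j = 2*(4*1) = 2*4 = 8)
S(V, E) = -8 (S(V, E) = -1*8 = -8)
y(t, w) = -113 + t + w
(-12184 + 36595)*(y(92, S(Z(1, 1), 9)) - 14694) = (-12184 + 36595)*((-113 + 92 - 8) - 14694) = 24411*(-29 - 14694) = 24411*(-14723) = -359403153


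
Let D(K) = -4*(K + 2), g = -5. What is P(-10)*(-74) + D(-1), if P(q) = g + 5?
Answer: -4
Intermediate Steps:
P(q) = 0 (P(q) = -5 + 5 = 0)
D(K) = -8 - 4*K (D(K) = -4*(2 + K) = -8 - 4*K)
P(-10)*(-74) + D(-1) = 0*(-74) + (-8 - 4*(-1)) = 0 + (-8 + 4) = 0 - 4 = -4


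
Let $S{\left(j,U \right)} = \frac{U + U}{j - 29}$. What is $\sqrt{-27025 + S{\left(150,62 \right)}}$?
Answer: $\frac{i \sqrt{3269901}}{11} \approx 164.39 i$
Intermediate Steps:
$S{\left(j,U \right)} = \frac{2 U}{-29 + j}$
$\sqrt{-27025 + S{\left(150,62 \right)}} = \sqrt{-27025 + 2 \cdot 62 \frac{1}{-29 + 150}} = \sqrt{-27025 + 2 \cdot 62 \cdot \frac{1}{121}} = \sqrt{-27025 + \frac{124}{121}} = \sqrt{- \frac{3269901}{121}} = \frac{i \sqrt{3269901}}{11}$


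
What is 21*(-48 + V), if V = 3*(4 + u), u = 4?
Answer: -504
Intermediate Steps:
V = 24 (V = 3*(4 + 4) = 3*8 = 24)
21*(-48 + V) = 21*(-48 + 24) = 21*(-24) = -504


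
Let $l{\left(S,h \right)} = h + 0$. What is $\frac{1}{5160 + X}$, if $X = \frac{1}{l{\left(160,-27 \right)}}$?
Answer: $\frac{27}{139319} \approx 0.0001938$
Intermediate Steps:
$l{\left(S,h \right)} = h$
$X = - \frac{1}{27}$ ($X = \frac{1}{-27} = - \frac{1}{27} \approx -0.037037$)
$\frac{1}{5160 + X} = \frac{1}{5160 - \frac{1}{27}} = \frac{1}{\frac{139319}{27}} = \frac{27}{139319}$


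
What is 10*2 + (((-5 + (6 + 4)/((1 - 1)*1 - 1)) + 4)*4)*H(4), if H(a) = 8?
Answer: -332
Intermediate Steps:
10*2 + (((-5 + (6 + 4)/((1 - 1)*1 - 1)) + 4)*4)*H(4) = 10*2 + (((-5 + (6 + 4)/((1 - 1)*1 - 1)) + 4)*4)*8 = 20 + (((-5 + 10/(0*1 - 1)) + 4)*4)*8 = 20 + (((-5 + 10/(0 - 1)) + 4)*4)*8 = 20 + (((-5 + 10/(-1)) + 4)*4)*8 = 20 + (((-5 + 10*(-1)) + 4)*4)*8 = 20 + (((-5 - 10) + 4)*4)*8 = 20 + ((-15 + 4)*4)*8 = 20 - 11*4*8 = 20 - 44*8 = 20 - 352 = -332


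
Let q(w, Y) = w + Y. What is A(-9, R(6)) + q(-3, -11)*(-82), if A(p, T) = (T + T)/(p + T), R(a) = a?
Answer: 1144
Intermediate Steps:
q(w, Y) = Y + w
A(p, T) = 2*T/(T + p) (A(p, T) = (2*T)/(T + p) = 2*T/(T + p))
A(-9, R(6)) + q(-3, -11)*(-82) = 2*6/(6 - 9) + (-11 - 3)*(-82) = 2*6/(-3) - 14*(-82) = 2*6*(-⅓) + 1148 = -4 + 1148 = 1144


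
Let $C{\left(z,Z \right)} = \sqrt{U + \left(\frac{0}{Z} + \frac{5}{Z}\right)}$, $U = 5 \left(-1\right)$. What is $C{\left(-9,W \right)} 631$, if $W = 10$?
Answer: $\frac{1893 i \sqrt{2}}{2} \approx 1338.6 i$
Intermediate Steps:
$U = -5$
$C{\left(z,Z \right)} = \sqrt{-5 + \frac{5}{Z}}$ ($C{\left(z,Z \right)} = \sqrt{-5 + \left(\frac{0}{Z} + \frac{5}{Z}\right)} = \sqrt{-5 + \left(0 + \frac{5}{Z}\right)} = \sqrt{-5 + \frac{5}{Z}}$)
$C{\left(-9,W \right)} 631 = \sqrt{-5 + \frac{5}{10}} \cdot 631 = \sqrt{-5 + 5 \cdot \frac{1}{10}} \cdot 631 = \sqrt{-5 + \frac{1}{2}} \cdot 631 = \sqrt{- \frac{9}{2}} \cdot 631 = \frac{3 i \sqrt{2}}{2} \cdot 631 = \frac{1893 i \sqrt{2}}{2}$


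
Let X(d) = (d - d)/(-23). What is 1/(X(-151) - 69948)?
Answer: -1/69948 ≈ -1.4296e-5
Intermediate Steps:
X(d) = 0 (X(d) = 0*(-1/23) = 0)
1/(X(-151) - 69948) = 1/(0 - 69948) = 1/(-69948) = -1/69948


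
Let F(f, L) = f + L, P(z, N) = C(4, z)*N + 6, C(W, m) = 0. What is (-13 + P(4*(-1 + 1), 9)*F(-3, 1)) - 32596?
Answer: -32621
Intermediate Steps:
P(z, N) = 6 (P(z, N) = 0*N + 6 = 0 + 6 = 6)
F(f, L) = L + f
(-13 + P(4*(-1 + 1), 9)*F(-3, 1)) - 32596 = (-13 + 6*(1 - 3)) - 32596 = (-13 + 6*(-2)) - 32596 = (-13 - 12) - 32596 = -25 - 32596 = -32621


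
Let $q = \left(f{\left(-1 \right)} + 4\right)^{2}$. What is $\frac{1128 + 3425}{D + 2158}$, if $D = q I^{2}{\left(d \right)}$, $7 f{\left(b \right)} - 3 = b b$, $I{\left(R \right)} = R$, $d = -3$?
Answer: $\frac{223097}{114958} \approx 1.9407$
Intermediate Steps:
$f{\left(b \right)} = \frac{3}{7} + \frac{b^{2}}{7}$ ($f{\left(b \right)} = \frac{3}{7} + \frac{b b}{7} = \frac{3}{7} + \frac{b^{2}}{7}$)
$q = \frac{1024}{49}$ ($q = \left(\left(\frac{3}{7} + \frac{\left(-1\right)^{2}}{7}\right) + 4\right)^{2} = \left(\left(\frac{3}{7} + \frac{1}{7} \cdot 1\right) + 4\right)^{2} = \left(\left(\frac{3}{7} + \frac{1}{7}\right) + 4\right)^{2} = \left(\frac{4}{7} + 4\right)^{2} = \left(\frac{32}{7}\right)^{2} = \frac{1024}{49} \approx 20.898$)
$D = \frac{9216}{49}$ ($D = \frac{1024 \left(-3\right)^{2}}{49} = \frac{1024}{49} \cdot 9 = \frac{9216}{49} \approx 188.08$)
$\frac{1128 + 3425}{D + 2158} = \frac{1128 + 3425}{\frac{9216}{49} + 2158} = \frac{4553}{\frac{114958}{49}} = 4553 \cdot \frac{49}{114958} = \frac{223097}{114958}$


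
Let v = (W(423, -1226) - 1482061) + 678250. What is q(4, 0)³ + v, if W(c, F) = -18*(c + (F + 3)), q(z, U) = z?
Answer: -789347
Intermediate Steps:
W(c, F) = -54 - 18*F - 18*c (W(c, F) = -18*(c + (3 + F)) = -18*(3 + F + c) = -54 - 18*F - 18*c)
v = -789411 (v = ((-54 - 18*(-1226) - 18*423) - 1482061) + 678250 = ((-54 + 22068 - 7614) - 1482061) + 678250 = (14400 - 1482061) + 678250 = -1467661 + 678250 = -789411)
q(4, 0)³ + v = 4³ - 789411 = 64 - 789411 = -789347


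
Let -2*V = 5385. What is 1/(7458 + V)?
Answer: 2/9531 ≈ 0.00020984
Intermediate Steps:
V = -5385/2 (V = -½*5385 = -5385/2 ≈ -2692.5)
1/(7458 + V) = 1/(7458 - 5385/2) = 1/(9531/2) = 2/9531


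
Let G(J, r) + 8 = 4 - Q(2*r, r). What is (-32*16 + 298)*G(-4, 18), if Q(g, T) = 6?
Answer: 2140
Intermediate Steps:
G(J, r) = -10 (G(J, r) = -8 + (4 - 1*6) = -8 + (4 - 6) = -8 - 2 = -10)
(-32*16 + 298)*G(-4, 18) = (-32*16 + 298)*(-10) = (-512 + 298)*(-10) = -214*(-10) = 2140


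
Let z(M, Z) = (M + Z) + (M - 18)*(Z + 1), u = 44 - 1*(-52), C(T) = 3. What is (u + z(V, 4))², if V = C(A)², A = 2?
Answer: 4096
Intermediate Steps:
u = 96 (u = 44 + 52 = 96)
V = 9 (V = 3² = 9)
z(M, Z) = M + Z + (1 + Z)*(-18 + M) (z(M, Z) = (M + Z) + (-18 + M)*(1 + Z) = (M + Z) + (1 + Z)*(-18 + M) = M + Z + (1 + Z)*(-18 + M))
(u + z(V, 4))² = (96 + (-18 - 17*4 + 2*9 + 9*4))² = (96 + (-18 - 68 + 18 + 36))² = (96 - 32)² = 64² = 4096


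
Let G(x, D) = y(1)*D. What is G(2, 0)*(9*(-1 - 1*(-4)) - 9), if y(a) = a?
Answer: 0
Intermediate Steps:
G(x, D) = D (G(x, D) = 1*D = D)
G(2, 0)*(9*(-1 - 1*(-4)) - 9) = 0*(9*(-1 - 1*(-4)) - 9) = 0*(9*(-1 + 4) - 9) = 0*(9*3 - 9) = 0*(27 - 9) = 0*18 = 0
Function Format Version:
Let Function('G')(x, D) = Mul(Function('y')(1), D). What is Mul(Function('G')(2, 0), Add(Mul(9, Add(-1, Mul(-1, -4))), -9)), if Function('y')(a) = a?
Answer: 0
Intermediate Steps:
Function('G')(x, D) = D (Function('G')(x, D) = Mul(1, D) = D)
Mul(Function('G')(2, 0), Add(Mul(9, Add(-1, Mul(-1, -4))), -9)) = Mul(0, Add(Mul(9, Add(-1, Mul(-1, -4))), -9)) = Mul(0, Add(Mul(9, Add(-1, 4)), -9)) = Mul(0, Add(Mul(9, 3), -9)) = Mul(0, Add(27, -9)) = Mul(0, 18) = 0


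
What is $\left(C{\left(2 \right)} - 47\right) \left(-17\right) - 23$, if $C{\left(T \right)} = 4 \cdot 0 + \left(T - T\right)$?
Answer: $776$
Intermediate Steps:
$C{\left(T \right)} = 0$ ($C{\left(T \right)} = 0 + 0 = 0$)
$\left(C{\left(2 \right)} - 47\right) \left(-17\right) - 23 = \left(0 - 47\right) \left(-17\right) - 23 = \left(-47\right) \left(-17\right) - 23 = 799 - 23 = 776$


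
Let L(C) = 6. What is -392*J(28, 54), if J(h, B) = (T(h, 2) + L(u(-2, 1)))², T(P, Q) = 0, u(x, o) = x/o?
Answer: -14112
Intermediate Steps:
J(h, B) = 36 (J(h, B) = (0 + 6)² = 6² = 36)
-392*J(28, 54) = -392*36 = -14112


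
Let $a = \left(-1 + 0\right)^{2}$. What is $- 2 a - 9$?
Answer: $-11$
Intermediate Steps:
$a = 1$ ($a = \left(-1\right)^{2} = 1$)
$- 2 a - 9 = \left(-2\right) 1 - 9 = -2 - 9 = -11$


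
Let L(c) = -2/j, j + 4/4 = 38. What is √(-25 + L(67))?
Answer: 3*I*√3811/37 ≈ 5.0054*I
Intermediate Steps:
j = 37 (j = -1 + 38 = 37)
L(c) = -2/37
√(-25 + L(67)) = √(-25 - 2/37) = √(-927/37) = 3*I*√3811/37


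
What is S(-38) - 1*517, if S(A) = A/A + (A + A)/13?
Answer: -6784/13 ≈ -521.85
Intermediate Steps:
S(A) = 1 + 2*A/13 (S(A) = 1 + (2*A)*(1/13) = 1 + 2*A/13)
S(-38) - 1*517 = (1 + (2/13)*(-38)) - 1*517 = (1 - 76/13) - 517 = -63/13 - 517 = -6784/13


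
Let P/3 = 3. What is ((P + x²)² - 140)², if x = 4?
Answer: 235225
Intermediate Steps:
P = 9 (P = 3*3 = 9)
((P + x²)² - 140)² = ((9 + 4²)² - 140)² = ((9 + 16)² - 140)² = (25² - 140)² = (625 - 140)² = 485² = 235225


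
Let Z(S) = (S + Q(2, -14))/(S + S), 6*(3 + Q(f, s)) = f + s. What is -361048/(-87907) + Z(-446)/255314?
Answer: 82225142938281/20019947915816 ≈ 4.1072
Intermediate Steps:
Q(f, s) = -3 + f/6 + s/6 (Q(f, s) = -3 + (f + s)/6 = -3 + (f/6 + s/6) = -3 + f/6 + s/6)
Z(S) = (-5 + S)/(2*S) (Z(S) = (S + (-3 + (⅙)*2 + (⅙)*(-14)))/(S + S) = (S + (-3 + ⅓ - 7/3))/((2*S)) = (S - 5)*(1/(2*S)) = (-5 + S)*(1/(2*S)) = (-5 + S)/(2*S))
-361048/(-87907) + Z(-446)/255314 = -361048/(-87907) + ((½)*(-5 - 446)/(-446))/255314 = -361048*(-1/87907) + ((½)*(-1/446)*(-451))*(1/255314) = 361048/87907 + (451/892)*(1/255314) = 361048/87907 + 451/227740088 = 82225142938281/20019947915816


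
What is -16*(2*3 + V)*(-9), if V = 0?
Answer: 864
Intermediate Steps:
-16*(2*3 + V)*(-9) = -16*(2*3 + 0)*(-9) = -16*(6 + 0)*(-9) = -16*6*(-9) = -96*(-9) = 864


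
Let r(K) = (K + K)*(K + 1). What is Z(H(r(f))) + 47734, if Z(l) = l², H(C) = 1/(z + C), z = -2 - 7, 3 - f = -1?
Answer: 45872375/961 ≈ 47734.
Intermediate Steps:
f = 4 (f = 3 - 1*(-1) = 3 + 1 = 4)
z = -9
r(K) = 2*K*(1 + K) (r(K) = (2*K)*(1 + K) = 2*K*(1 + K))
H(C) = 1/(-9 + C)
Z(H(r(f))) + 47734 = (1/(-9 + 2*4*(1 + 4)))² + 47734 = (1/(-9 + 2*4*5))² + 47734 = (1/(-9 + 40))² + 47734 = (1/31)² + 47734 = 1/961 + 47734 = 45872375/961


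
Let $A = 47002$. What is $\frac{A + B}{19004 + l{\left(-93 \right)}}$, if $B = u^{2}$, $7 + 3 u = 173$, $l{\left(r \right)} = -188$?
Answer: $\frac{225287}{84672} \approx 2.6607$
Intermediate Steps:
$u = \frac{166}{3}$ ($u = - \frac{7}{3} + \frac{1}{3} \cdot 173 = - \frac{7}{3} + \frac{173}{3} = \frac{166}{3} \approx 55.333$)
$B = \frac{27556}{9}$ ($B = \left(\frac{166}{3}\right)^{2} = \frac{27556}{9} \approx 3061.8$)
$\frac{A + B}{19004 + l{\left(-93 \right)}} = \frac{47002 + \frac{27556}{9}}{19004 - 188} = \frac{450574}{9 \cdot 18816} = \frac{450574}{9} \cdot \frac{1}{18816} = \frac{225287}{84672}$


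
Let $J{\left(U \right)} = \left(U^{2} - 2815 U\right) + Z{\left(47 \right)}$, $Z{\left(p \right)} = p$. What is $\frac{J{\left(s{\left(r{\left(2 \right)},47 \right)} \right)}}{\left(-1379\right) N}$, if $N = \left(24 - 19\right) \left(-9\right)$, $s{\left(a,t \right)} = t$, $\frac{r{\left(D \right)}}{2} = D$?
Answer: $- \frac{130049}{62055} \approx -2.0957$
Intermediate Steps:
$r{\left(D \right)} = 2 D$
$N = -45$ ($N = 5 \left(-9\right) = -45$)
$J{\left(U \right)} = 47 + U^{2} - 2815 U$ ($J{\left(U \right)} = \left(U^{2} - 2815 U\right) + 47 = 47 + U^{2} - 2815 U$)
$\frac{J{\left(s{\left(r{\left(2 \right)},47 \right)} \right)}}{\left(-1379\right) N} = \frac{47 + 47^{2} - 132305}{\left(-1379\right) \left(-45\right)} = \frac{47 + 2209 - 132305}{62055} = \left(-130049\right) \frac{1}{62055} = - \frac{130049}{62055}$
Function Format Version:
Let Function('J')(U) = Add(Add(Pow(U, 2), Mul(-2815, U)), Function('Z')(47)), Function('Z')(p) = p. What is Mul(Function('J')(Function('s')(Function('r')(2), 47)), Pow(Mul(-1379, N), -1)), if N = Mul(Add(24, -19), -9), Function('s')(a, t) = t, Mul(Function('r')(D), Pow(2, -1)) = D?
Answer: Rational(-130049, 62055) ≈ -2.0957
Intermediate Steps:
Function('r')(D) = Mul(2, D)
N = -45 (N = Mul(5, -9) = -45)
Function('J')(U) = Add(47, Pow(U, 2), Mul(-2815, U)) (Function('J')(U) = Add(Add(Pow(U, 2), Mul(-2815, U)), 47) = Add(47, Pow(U, 2), Mul(-2815, U)))
Mul(Function('J')(Function('s')(Function('r')(2), 47)), Pow(Mul(-1379, N), -1)) = Mul(Add(47, Pow(47, 2), Mul(-2815, 47)), Pow(Mul(-1379, -45), -1)) = Mul(Add(47, 2209, -132305), Pow(62055, -1)) = Mul(-130049, Rational(1, 62055)) = Rational(-130049, 62055)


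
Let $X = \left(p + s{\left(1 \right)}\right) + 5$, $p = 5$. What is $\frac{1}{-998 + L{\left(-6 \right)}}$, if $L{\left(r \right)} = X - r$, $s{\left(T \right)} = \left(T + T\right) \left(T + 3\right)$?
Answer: $- \frac{1}{974} \approx -0.0010267$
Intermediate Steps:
$s{\left(T \right)} = 2 T \left(3 + T\right)$
$X = 18$ ($X = \left(5 + 2 \cdot 1 \left(3 + 1\right)\right) + 5 = \left(5 + 2 \cdot 1 \cdot 4\right) + 5 = \left(5 + 8\right) + 5 = 13 + 5 = 18$)
$L{\left(r \right)} = 18 - r$
$\frac{1}{-998 + L{\left(-6 \right)}} = \frac{1}{-998 + \left(18 - -6\right)} = \frac{1}{-998 + \left(18 + 6\right)} = \frac{1}{-998 + 24} = \frac{1}{-974} = - \frac{1}{974}$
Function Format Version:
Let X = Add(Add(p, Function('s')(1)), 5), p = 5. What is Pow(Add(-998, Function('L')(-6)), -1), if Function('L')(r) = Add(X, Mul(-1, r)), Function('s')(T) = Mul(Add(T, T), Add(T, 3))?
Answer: Rational(-1, 974) ≈ -0.0010267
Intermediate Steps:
Function('s')(T) = Mul(2, T, Add(3, T)) (Function('s')(T) = Mul(Mul(2, T), Add(3, T)) = Mul(2, T, Add(3, T)))
X = 18 (X = Add(Add(5, Mul(2, 1, Add(3, 1))), 5) = Add(Add(5, Mul(2, 1, 4)), 5) = Add(Add(5, 8), 5) = Add(13, 5) = 18)
Function('L')(r) = Add(18, Mul(-1, r))
Pow(Add(-998, Function('L')(-6)), -1) = Pow(Add(-998, Add(18, Mul(-1, -6))), -1) = Pow(Add(-998, Add(18, 6)), -1) = Pow(Add(-998, 24), -1) = Pow(-974, -1) = Rational(-1, 974)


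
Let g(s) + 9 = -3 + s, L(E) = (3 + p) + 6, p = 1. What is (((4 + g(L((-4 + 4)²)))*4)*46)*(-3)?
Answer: -1104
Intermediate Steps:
L(E) = 10 (L(E) = (3 + 1) + 6 = 4 + 6 = 10)
g(s) = -12 + s (g(s) = -9 + (-3 + s) = -12 + s)
(((4 + g(L((-4 + 4)²)))*4)*46)*(-3) = (((4 + (-12 + 10))*4)*46)*(-3) = (((4 - 2)*4)*46)*(-3) = ((2*4)*46)*(-3) = (8*46)*(-3) = 368*(-3) = -1104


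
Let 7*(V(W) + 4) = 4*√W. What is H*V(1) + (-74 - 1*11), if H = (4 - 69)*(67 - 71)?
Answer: -6835/7 ≈ -976.43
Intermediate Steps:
V(W) = -4 + 4*√W/7 (V(W) = -4 + (4*√W)/7 = -4 + 4*√W/7)
H = 260 (H = -65*(-4) = 260)
H*V(1) + (-74 - 1*11) = 260*(-4 + 4*√1/7) + (-74 - 1*11) = 260*(-4 + (4/7)*1) + (-74 - 11) = 260*(-4 + 4/7) - 85 = 260*(-24/7) - 85 = -6240/7 - 85 = -6835/7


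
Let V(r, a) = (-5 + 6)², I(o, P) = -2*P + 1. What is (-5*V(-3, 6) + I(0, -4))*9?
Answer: 36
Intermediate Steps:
I(o, P) = 1 - 2*P
V(r, a) = 1 (V(r, a) = 1² = 1)
(-5*V(-3, 6) + I(0, -4))*9 = (-5*1 + (1 - 2*(-4)))*9 = (-5 + (1 + 8))*9 = (-5 + 9)*9 = 4*9 = 36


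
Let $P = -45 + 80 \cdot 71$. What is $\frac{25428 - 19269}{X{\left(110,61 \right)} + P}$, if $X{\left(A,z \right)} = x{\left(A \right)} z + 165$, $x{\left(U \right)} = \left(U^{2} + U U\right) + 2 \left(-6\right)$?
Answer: $\frac{2053}{493756} \approx 0.0041579$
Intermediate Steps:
$x{\left(U \right)} = -12 + 2 U^{2}$ ($x{\left(U \right)} = \left(U^{2} + U^{2}\right) - 12 = 2 U^{2} - 12 = -12 + 2 U^{2}$)
$P = 5635$ ($P = -45 + 5680 = 5635$)
$X{\left(A,z \right)} = 165 + z \left(-12 + 2 A^{2}\right)$ ($X{\left(A,z \right)} = \left(-12 + 2 A^{2}\right) z + 165 = z \left(-12 + 2 A^{2}\right) + 165 = 165 + z \left(-12 + 2 A^{2}\right)$)
$\frac{25428 - 19269}{X{\left(110,61 \right)} + P} = \frac{25428 - 19269}{\left(165 + 2 \cdot 61 \left(-6 + 110^{2}\right)\right) + 5635} = \frac{6159}{\left(165 + 2 \cdot 61 \left(-6 + 12100\right)\right) + 5635} = \frac{6159}{\left(165 + 2 \cdot 61 \cdot 12094\right) + 5635} = \frac{6159}{\left(165 + 1475468\right) + 5635} = \frac{6159}{1475633 + 5635} = \frac{6159}{1481268} = 6159 \cdot \frac{1}{1481268} = \frac{2053}{493756}$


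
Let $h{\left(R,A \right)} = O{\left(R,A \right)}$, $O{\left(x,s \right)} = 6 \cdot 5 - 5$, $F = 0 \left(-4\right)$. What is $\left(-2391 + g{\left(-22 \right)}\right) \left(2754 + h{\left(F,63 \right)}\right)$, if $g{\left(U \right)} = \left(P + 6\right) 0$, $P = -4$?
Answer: $-6644589$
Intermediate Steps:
$g{\left(U \right)} = 0$ ($g{\left(U \right)} = \left(-4 + 6\right) 0 = 2 \cdot 0 = 0$)
$F = 0$
$O{\left(x,s \right)} = 25$ ($O{\left(x,s \right)} = 30 - 5 = 25$)
$h{\left(R,A \right)} = 25$
$\left(-2391 + g{\left(-22 \right)}\right) \left(2754 + h{\left(F,63 \right)}\right) = \left(-2391 + 0\right) \left(2754 + 25\right) = \left(-2391\right) 2779 = -6644589$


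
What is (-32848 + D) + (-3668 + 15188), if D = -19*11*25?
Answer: -26553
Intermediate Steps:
D = -5225 (D = -209*25 = -5225)
(-32848 + D) + (-3668 + 15188) = (-32848 - 5225) + (-3668 + 15188) = -38073 + 11520 = -26553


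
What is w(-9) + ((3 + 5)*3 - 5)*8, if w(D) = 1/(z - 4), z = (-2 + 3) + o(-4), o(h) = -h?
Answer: 153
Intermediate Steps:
z = 5 (z = (-2 + 3) - 1*(-4) = 1 + 4 = 5)
w(D) = 1 (w(D) = 1/(5 - 4) = 1/1 = 1)
w(-9) + ((3 + 5)*3 - 5)*8 = 1 + ((3 + 5)*3 - 5)*8 = 1 + (8*3 - 5)*8 = 1 + (24 - 5)*8 = 1 + 19*8 = 1 + 152 = 153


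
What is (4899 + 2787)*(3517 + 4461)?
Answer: 61318908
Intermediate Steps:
(4899 + 2787)*(3517 + 4461) = 7686*7978 = 61318908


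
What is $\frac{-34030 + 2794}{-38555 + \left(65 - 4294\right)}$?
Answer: $\frac{7809}{10696} \approx 0.73009$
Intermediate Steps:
$\frac{-34030 + 2794}{-38555 + \left(65 - 4294\right)} = - \frac{31236}{-38555 + \left(65 - 4294\right)} = - \frac{31236}{-38555 - 4229} = - \frac{31236}{-42784} = \left(-31236\right) \left(- \frac{1}{42784}\right) = \frac{7809}{10696}$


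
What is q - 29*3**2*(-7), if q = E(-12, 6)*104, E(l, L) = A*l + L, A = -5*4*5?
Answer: 127251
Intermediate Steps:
A = -100 (A = -20*5 = -100)
E(l, L) = L - 100*l (E(l, L) = -100*l + L = L - 100*l)
q = 125424 (q = (6 - 100*(-12))*104 = (6 + 1200)*104 = 1206*104 = 125424)
q - 29*3**2*(-7) = 125424 - 29*3**2*(-7) = 125424 - 29*9*(-7) = 125424 - 261*(-7) = 125424 - 1*(-1827) = 125424 + 1827 = 127251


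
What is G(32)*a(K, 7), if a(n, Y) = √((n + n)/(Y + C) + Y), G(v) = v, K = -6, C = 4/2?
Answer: 32*√51/3 ≈ 76.175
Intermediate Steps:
C = 2 (C = 4*(½) = 2)
a(n, Y) = √(Y + 2*n/(2 + Y)) (a(n, Y) = √((n + n)/(Y + 2) + Y) = √((2*n)/(2 + Y) + Y) = √(2*n/(2 + Y) + Y) = √(Y + 2*n/(2 + Y)))
G(32)*a(K, 7) = 32*√((2*(-6) + 7*(2 + 7))/(2 + 7)) = 32*√((-12 + 7*9)/9) = 32*√((-12 + 63)/9) = 32*√((⅑)*51) = 32*√(17/3) = 32*(√51/3) = 32*√51/3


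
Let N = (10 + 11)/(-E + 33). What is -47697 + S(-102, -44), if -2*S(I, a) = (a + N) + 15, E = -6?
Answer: -619876/13 ≈ -47683.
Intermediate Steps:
N = 7/13 (N = (10 + 11)/(-1*(-6) + 33) = 21/(6 + 33) = 21/39 = 21*(1/39) = 7/13 ≈ 0.53846)
S(I, a) = -101/13 - a/2 (S(I, a) = -((a + 7/13) + 15)/2 = -((7/13 + a) + 15)/2 = -(202/13 + a)/2 = -101/13 - a/2)
-47697 + S(-102, -44) = -47697 + (-101/13 - 1/2*(-44)) = -47697 + (-101/13 + 22) = -47697 + 185/13 = -619876/13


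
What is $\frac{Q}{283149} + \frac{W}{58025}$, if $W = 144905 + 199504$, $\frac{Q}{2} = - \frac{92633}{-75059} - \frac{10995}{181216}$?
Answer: $\frac{663222801505746036127}{111737641342801597200} \approx 5.9355$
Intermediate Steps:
$Q = \frac{15961308023}{6800945872}$ ($Q = 2 \left(- \frac{92633}{-75059} - \frac{10995}{181216}\right) = 2 \left(\left(-92633\right) \left(- \frac{1}{75059}\right) - \frac{10995}{181216}\right) = 2 \left(\frac{92633}{75059} - \frac{10995}{181216}\right) = 2 \cdot \frac{15961308023}{13601891744} = \frac{15961308023}{6800945872} \approx 2.3469$)
$W = 344409$
$\frac{Q}{283149} + \frac{W}{58025} = \frac{15961308023}{6800945872 \cdot 283149} + \frac{344409}{58025} = \frac{15961308023}{6800945872} \cdot \frac{1}{283149} + 344409 \cdot \frac{1}{58025} = \frac{15961308023}{1925681022710928} + \frac{344409}{58025} = \frac{663222801505746036127}{111737641342801597200}$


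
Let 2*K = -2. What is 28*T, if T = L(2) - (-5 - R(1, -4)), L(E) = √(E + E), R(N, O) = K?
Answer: 168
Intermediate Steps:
K = -1 (K = (½)*(-2) = -1)
R(N, O) = -1
L(E) = √2*√E (L(E) = √(2*E) = √2*√E)
T = 6 (T = √2*√2 - (-5 - 1*(-1)) = 2 - (-5 + 1) = 2 - 1*(-4) = 2 + 4 = 6)
28*T = 28*6 = 168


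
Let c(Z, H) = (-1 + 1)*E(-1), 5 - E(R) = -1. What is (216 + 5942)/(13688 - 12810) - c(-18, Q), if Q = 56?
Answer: 3079/439 ≈ 7.0137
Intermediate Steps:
E(R) = 6 (E(R) = 5 - 1*(-1) = 5 + 1 = 6)
c(Z, H) = 0 (c(Z, H) = (-1 + 1)*6 = 0*6 = 0)
(216 + 5942)/(13688 - 12810) - c(-18, Q) = (216 + 5942)/(13688 - 12810) - 1*0 = 6158/878 + 0 = 6158*(1/878) + 0 = 3079/439 + 0 = 3079/439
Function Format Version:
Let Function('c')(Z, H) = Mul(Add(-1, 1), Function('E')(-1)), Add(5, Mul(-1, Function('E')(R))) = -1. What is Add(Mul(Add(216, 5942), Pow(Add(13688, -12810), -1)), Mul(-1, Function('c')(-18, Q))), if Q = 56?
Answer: Rational(3079, 439) ≈ 7.0137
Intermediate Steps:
Function('E')(R) = 6 (Function('E')(R) = Add(5, Mul(-1, -1)) = Add(5, 1) = 6)
Function('c')(Z, H) = 0 (Function('c')(Z, H) = Mul(Add(-1, 1), 6) = Mul(0, 6) = 0)
Add(Mul(Add(216, 5942), Pow(Add(13688, -12810), -1)), Mul(-1, Function('c')(-18, Q))) = Add(Mul(Add(216, 5942), Pow(Add(13688, -12810), -1)), Mul(-1, 0)) = Add(Mul(6158, Pow(878, -1)), 0) = Add(Mul(6158, Rational(1, 878)), 0) = Add(Rational(3079, 439), 0) = Rational(3079, 439)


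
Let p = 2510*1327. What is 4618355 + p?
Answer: 7949125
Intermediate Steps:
p = 3330770
4618355 + p = 4618355 + 3330770 = 7949125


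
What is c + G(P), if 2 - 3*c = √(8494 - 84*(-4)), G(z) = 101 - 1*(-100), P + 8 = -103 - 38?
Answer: 605/3 - √8830/3 ≈ 170.34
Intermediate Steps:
P = -149 (P = -8 + (-103 - 38) = -8 - 141 = -149)
G(z) = 201 (G(z) = 101 + 100 = 201)
c = ⅔ - √8830/3 (c = ⅔ - √(8494 - 84*(-4))/3 = ⅔ - √(8494 + 336)/3 = ⅔ - √8830/3 ≈ -30.656)
c + G(P) = (⅔ - √8830/3) + 201 = 605/3 - √8830/3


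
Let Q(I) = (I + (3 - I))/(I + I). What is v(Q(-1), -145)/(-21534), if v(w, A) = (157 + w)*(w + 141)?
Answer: -28923/28712 ≈ -1.0073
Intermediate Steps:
Q(I) = 3/(2*I) (Q(I) = 3/((2*I)) = 3*(1/(2*I)) = 3/(2*I))
v(w, A) = (141 + w)*(157 + w) (v(w, A) = (157 + w)*(141 + w) = (141 + w)*(157 + w))
v(Q(-1), -145)/(-21534) = (22137 + ((3/2)/(-1))² + 298*((3/2)/(-1)))/(-21534) = (22137 + ((3/2)*(-1))² + 298*((3/2)*(-1)))*(-1/21534) = (22137 + (-3/2)² + 298*(-3/2))*(-1/21534) = (22137 + 9/4 - 447)*(-1/21534) = (86769/4)*(-1/21534) = -28923/28712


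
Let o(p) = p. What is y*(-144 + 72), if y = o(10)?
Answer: -720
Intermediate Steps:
y = 10
y*(-144 + 72) = 10*(-144 + 72) = 10*(-72) = -720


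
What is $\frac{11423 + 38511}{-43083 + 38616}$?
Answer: $- \frac{49934}{4467} \approx -11.178$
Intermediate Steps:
$\frac{11423 + 38511}{-43083 + 38616} = \frac{49934}{-4467} = 49934 \left(- \frac{1}{4467}\right) = - \frac{49934}{4467}$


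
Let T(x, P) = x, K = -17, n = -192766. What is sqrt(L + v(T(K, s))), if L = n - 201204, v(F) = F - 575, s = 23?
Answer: I*sqrt(394562) ≈ 628.14*I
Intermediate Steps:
v(F) = -575 + F
L = -393970 (L = -192766 - 201204 = -393970)
sqrt(L + v(T(K, s))) = sqrt(-393970 + (-575 - 17)) = sqrt(-393970 - 592) = sqrt(-394562) = I*sqrt(394562)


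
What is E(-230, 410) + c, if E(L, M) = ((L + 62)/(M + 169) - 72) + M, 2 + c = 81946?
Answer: 15880370/193 ≈ 82282.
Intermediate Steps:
c = 81944 (c = -2 + 81946 = 81944)
E(L, M) = -72 + M + (62 + L)/(169 + M) (E(L, M) = ((62 + L)/(169 + M) - 72) + M = (-72 + (62 + L)/(169 + M)) + M = -72 + M + (62 + L)/(169 + M))
E(-230, 410) + c = (-12106 - 230 + 410² + 97*410)/(169 + 410) + 81944 = (-12106 - 230 + 168100 + 39770)/579 + 81944 = (1/579)*195534 + 81944 = 65178/193 + 81944 = 15880370/193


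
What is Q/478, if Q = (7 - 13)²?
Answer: 18/239 ≈ 0.075314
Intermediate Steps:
Q = 36 (Q = (-6)² = 36)
Q/478 = 36/478 = 36*(1/478) = 18/239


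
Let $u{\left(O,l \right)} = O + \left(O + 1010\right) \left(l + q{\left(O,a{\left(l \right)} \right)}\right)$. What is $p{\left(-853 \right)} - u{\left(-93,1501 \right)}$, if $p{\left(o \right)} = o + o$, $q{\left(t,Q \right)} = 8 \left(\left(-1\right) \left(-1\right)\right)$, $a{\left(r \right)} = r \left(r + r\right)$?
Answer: $-1385366$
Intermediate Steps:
$a{\left(r \right)} = 2 r^{2}$ ($a{\left(r \right)} = r 2 r = 2 r^{2}$)
$q{\left(t,Q \right)} = 8$ ($q{\left(t,Q \right)} = 8 \cdot 1 = 8$)
$p{\left(o \right)} = 2 o$
$u{\left(O,l \right)} = O + \left(8 + l\right) \left(1010 + O\right)$ ($u{\left(O,l \right)} = O + \left(O + 1010\right) \left(l + 8\right) = O + \left(1010 + O\right) \left(8 + l\right) = O + \left(8 + l\right) \left(1010 + O\right)$)
$p{\left(-853 \right)} - u{\left(-93,1501 \right)} = 2 \left(-853\right) - \left(8080 + 9 \left(-93\right) + 1010 \cdot 1501 - 139593\right) = -1706 - \left(8080 - 837 + 1516010 - 139593\right) = -1706 - 1383660 = -1385366$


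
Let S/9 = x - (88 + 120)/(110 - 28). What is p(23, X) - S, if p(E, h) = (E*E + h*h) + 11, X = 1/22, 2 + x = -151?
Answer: 38494013/19844 ≈ 1939.8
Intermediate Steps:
x = -153 (x = -2 - 151 = -153)
X = 1/22 ≈ 0.045455
p(E, h) = 11 + E² + h² (p(E, h) = (E² + h²) + 11 = 11 + E² + h²)
S = -57393/41 (S = 9*(-153 - (88 + 120)/(110 - 28)) = 9*(-153 - 208/82) = 9*(-153 - 1*104/41) = 9*(-153 - 104/41) = 9*(-6377/41) = -57393/41 ≈ -1399.8)
p(23, X) - S = (11 + 23² + (1/22)²) - 1*(-57393/41) = (11 + 529 + 1/484) + 57393/41 = 261361/484 + 57393/41 = 38494013/19844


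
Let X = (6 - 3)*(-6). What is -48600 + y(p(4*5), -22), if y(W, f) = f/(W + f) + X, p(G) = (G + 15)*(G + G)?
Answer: -33497813/689 ≈ -48618.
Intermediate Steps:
X = -18 (X = 3*(-6) = -18)
p(G) = 2*G*(15 + G) (p(G) = (15 + G)*(2*G) = 2*G*(15 + G))
y(W, f) = -18 + f/(W + f) (y(W, f) = f/(W + f) - 18 = -18 + f/(W + f))
-48600 + y(p(4*5), -22) = -48600 + (-36*4*5*(15 + 4*5) - 17*(-22))/(2*(4*5)*(15 + 4*5) - 22) = -48600 + (-36*20*(15 + 20) + 374)/(2*20*(15 + 20) - 22) = -48600 + (-36*20*35 + 374)/(2*20*35 - 22) = -48600 + (-18*1400 + 374)/(1400 - 22) = -48600 + (-25200 + 374)/1378 = -48600 + (1/1378)*(-24826) = -48600 - 12413/689 = -33497813/689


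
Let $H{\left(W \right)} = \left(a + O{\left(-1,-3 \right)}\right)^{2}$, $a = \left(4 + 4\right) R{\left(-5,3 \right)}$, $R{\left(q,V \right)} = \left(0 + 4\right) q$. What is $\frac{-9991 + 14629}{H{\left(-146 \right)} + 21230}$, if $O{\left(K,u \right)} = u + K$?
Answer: $\frac{773}{8021} \approx 0.096372$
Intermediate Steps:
$R{\left(q,V \right)} = 4 q$
$a = -160$ ($a = \left(4 + 4\right) 4 \left(-5\right) = 8 \left(-20\right) = -160$)
$O{\left(K,u \right)} = K + u$
$H{\left(W \right)} = 26896$ ($H{\left(W \right)} = \left(-160 - 4\right)^{2} = \left(-164\right)^{2} = 26896$)
$\frac{-9991 + 14629}{H{\left(-146 \right)} + 21230} = \frac{-9991 + 14629}{26896 + 21230} = \frac{4638}{48126} = 4638 \cdot \frac{1}{48126} = \frac{773}{8021}$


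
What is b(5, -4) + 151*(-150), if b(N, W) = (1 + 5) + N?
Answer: -22639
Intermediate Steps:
b(N, W) = 6 + N
b(5, -4) + 151*(-150) = (6 + 5) + 151*(-150) = 11 - 22650 = -22639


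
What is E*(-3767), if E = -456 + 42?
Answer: 1559538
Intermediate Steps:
E = -414
E*(-3767) = -414*(-3767) = 1559538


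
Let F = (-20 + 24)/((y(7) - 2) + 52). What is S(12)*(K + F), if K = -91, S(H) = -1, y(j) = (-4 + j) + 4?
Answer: 5183/57 ≈ 90.930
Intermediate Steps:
y(j) = j
F = 4/57 (F = (-20 + 24)/((7 - 2) + 52) = 4/(5 + 52) = 4/57 ≈ 0.070175)
S(12)*(K + F) = -(-91 + 4/57) = -1*(-5183/57) = 5183/57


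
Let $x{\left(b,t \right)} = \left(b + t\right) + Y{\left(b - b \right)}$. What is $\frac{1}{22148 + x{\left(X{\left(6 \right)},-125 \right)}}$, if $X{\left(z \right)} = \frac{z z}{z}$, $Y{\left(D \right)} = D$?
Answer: $\frac{1}{22029} \approx 4.5395 \cdot 10^{-5}$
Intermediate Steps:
$X{\left(z \right)} = z$ ($X{\left(z \right)} = \frac{z^{2}}{z} = z$)
$x{\left(b,t \right)} = b + t$ ($x{\left(b,t \right)} = \left(b + t\right) + \left(b - b\right) = \left(b + t\right) + 0 = b + t$)
$\frac{1}{22148 + x{\left(X{\left(6 \right)},-125 \right)}} = \frac{1}{22148 + \left(6 - 125\right)} = \frac{1}{22148 - 119} = \frac{1}{22029}$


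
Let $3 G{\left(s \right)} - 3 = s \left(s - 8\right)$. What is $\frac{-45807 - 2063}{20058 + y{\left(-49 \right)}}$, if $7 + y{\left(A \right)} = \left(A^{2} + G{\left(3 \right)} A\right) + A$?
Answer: $- \frac{47870}{22599} \approx -2.1182$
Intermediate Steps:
$G{\left(s \right)} = 1 + \frac{s \left(-8 + s\right)}{3}$ ($G{\left(s \right)} = 1 + \frac{s \left(s - 8\right)}{3} = 1 + \frac{s \left(-8 + s\right)}{3}$)
$y{\left(A \right)} = -7 + A^{2} - 3 A$ ($y{\left(A \right)} = -7 + \left(\left(A^{2} + \left(1 - 8 + \frac{3^{2}}{3}\right) A\right) + A\right) = -7 + \left(\left(A^{2} + \left(1 - 8 + \frac{1}{3} \cdot 9\right) A\right) + A\right) = -7 + \left(\left(A^{2} + \left(1 - 8 + 3\right) A\right) + A\right) = -7 + \left(\left(A^{2} - 4 A\right) + A\right) = -7 + \left(A^{2} - 3 A\right) = -7 + A^{2} - 3 A$)
$\frac{-45807 - 2063}{20058 + y{\left(-49 \right)}} = \frac{-45807 - 2063}{20058 - \left(-140 - 2401\right)} = - \frac{47870}{20058 + \left(-7 + 2401 + 147\right)} = - \frac{47870}{20058 + 2541} = - \frac{47870}{22599}$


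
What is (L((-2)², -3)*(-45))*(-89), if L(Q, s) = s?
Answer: -12015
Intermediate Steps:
(L((-2)², -3)*(-45))*(-89) = -3*(-45)*(-89) = 135*(-89) = -12015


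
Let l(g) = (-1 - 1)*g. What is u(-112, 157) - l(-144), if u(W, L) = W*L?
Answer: -17872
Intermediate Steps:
u(W, L) = L*W
l(g) = -2*g
u(-112, 157) - l(-144) = 157*(-112) - (-2)*(-144) = -17584 - 1*288 = -17584 - 288 = -17872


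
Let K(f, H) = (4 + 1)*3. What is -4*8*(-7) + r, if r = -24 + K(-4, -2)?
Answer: 215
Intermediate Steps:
K(f, H) = 15 (K(f, H) = 5*3 = 15)
r = -9 (r = -24 + 15 = -9)
-4*8*(-7) + r = -4*8*(-7) - 9 = -32*(-7) - 9 = 224 - 9 = 215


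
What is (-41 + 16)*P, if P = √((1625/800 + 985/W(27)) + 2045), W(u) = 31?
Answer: -125*√5114194/248 ≈ -1139.8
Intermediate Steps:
P = 5*√5114194/248 (P = √((1625/800 + 985/31) + 2045) = √((1625*(1/800) + 985*(1/31)) + 2045) = √((65/32 + 985/31) + 2045) = √(33535/992 + 2045) = √(2062175/992) = 5*√5114194/248 ≈ 45.594)
(-41 + 16)*P = (-41 + 16)*(5*√5114194/248) = -125*√5114194/248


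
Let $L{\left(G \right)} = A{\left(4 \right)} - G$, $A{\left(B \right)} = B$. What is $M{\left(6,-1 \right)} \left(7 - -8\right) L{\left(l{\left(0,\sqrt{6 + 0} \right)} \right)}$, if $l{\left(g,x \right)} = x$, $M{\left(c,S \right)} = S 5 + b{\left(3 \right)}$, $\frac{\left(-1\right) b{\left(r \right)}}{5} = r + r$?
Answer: $-2100 + 525 \sqrt{6} \approx -814.02$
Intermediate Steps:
$b{\left(r \right)} = - 10 r$ ($b{\left(r \right)} = - 5 \left(r + r\right) = - 5 \cdot 2 r = - 10 r$)
$M{\left(c,S \right)} = -30 + 5 S$ ($M{\left(c,S \right)} = S 5 - 30 = 5 S - 30 = -30 + 5 S$)
$L{\left(G \right)} = 4 - G$
$M{\left(6,-1 \right)} \left(7 - -8\right) L{\left(l{\left(0,\sqrt{6 + 0} \right)} \right)} = \left(-30 + 5 \left(-1\right)\right) \left(7 - -8\right) \left(4 - \sqrt{6 + 0}\right) = \left(-30 - 5\right) \left(7 + 8\right) \left(4 - \sqrt{6}\right) = \left(-35\right) 15 \left(4 - \sqrt{6}\right) = - 525 \left(4 - \sqrt{6}\right) = -2100 + 525 \sqrt{6}$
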